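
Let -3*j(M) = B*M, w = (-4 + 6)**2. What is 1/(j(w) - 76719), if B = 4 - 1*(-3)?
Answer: -3/230185 ≈ -1.3033e-5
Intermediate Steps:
B = 7 (B = 4 + 3 = 7)
w = 4 (w = 2**2 = 4)
j(M) = -7*M/3
1/(j(w) - 76719) = 1/(-7/3*4 - 76719) = 1/(-28/3 - 76719) = 1/(-230185/3) = -3/230185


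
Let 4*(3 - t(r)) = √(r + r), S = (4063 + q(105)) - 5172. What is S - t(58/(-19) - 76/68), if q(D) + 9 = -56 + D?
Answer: -1072 + I*√870162/1292 ≈ -1072.0 + 0.722*I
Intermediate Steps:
q(D) = -65 + D (q(D) = -9 + (-56 + D) = -65 + D)
S = -1069 (S = (4063 + (-65 + 105)) - 5172 = (4063 + 40) - 5172 = 4103 - 5172 = -1069)
t(r) = 3 - √2*√r/4 (t(r) = 3 - √(r + r)/4 = 3 - √2*√r/4)
S - t(58/(-19) - 76/68) = -1069 - (3 - √2*√(58/(-19) - 76/68)/4) = -1069 - (3 - √2*√(58*(-1/19) - 76*1/68)/4) = -1069 - (3 - √2*√(-58/19 - 19/17)/4) = -1069 - (3 - √2*√(-1347/323)/4) = -1069 - (3 - √2*I*√435081/323/4) = -1069 - (3 - I*√870162/1292) = -1069 + (-3 + I*√870162/1292) = -1072 + I*√870162/1292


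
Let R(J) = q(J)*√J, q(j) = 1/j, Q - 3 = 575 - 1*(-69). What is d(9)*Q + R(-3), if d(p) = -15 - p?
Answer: -15528 - I*√3/3 ≈ -15528.0 - 0.57735*I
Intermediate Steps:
Q = 647 (Q = 3 + (575 - 1*(-69)) = 3 + (575 + 69) = 3 + 644 = 647)
R(J) = J^(-½) (R(J) = √J/J = J^(-½))
d(9)*Q + R(-3) = (-15 - 1*9)*647 + (-3)^(-½) = (-15 - 9)*647 - I*√3/3 = -24*647 - I*√3/3 = -15528 - I*√3/3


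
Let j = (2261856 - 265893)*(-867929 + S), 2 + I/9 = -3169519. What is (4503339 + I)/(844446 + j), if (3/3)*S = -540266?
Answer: 8007450/936901424113 ≈ 8.5467e-6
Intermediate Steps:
I = -28525689 (I = -18 + 9*(-3169519) = -18 - 28525671 = -28525689)
S = -540266
j = -2810705116785 (j = (2261856 - 265893)*(-867929 - 540266) = 1995963*(-1408195) = -2810705116785)
(4503339 + I)/(844446 + j) = (4503339 - 28525689)/(844446 - 2810705116785) = -24022350/(-2810704272339) = -24022350*(-1/2810704272339) = 8007450/936901424113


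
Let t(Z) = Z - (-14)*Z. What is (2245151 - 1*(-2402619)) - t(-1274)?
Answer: 4666880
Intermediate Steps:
t(Z) = 15*Z (t(Z) = Z + 14*Z = 15*Z)
(2245151 - 1*(-2402619)) - t(-1274) = (2245151 - 1*(-2402619)) - 15*(-1274) = (2245151 + 2402619) - 1*(-19110) = 4647770 + 19110 = 4666880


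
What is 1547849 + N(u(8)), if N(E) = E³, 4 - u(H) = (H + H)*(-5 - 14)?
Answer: 30765961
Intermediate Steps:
u(H) = 4 + 38*H (u(H) = 4 - (H + H)*(-5 - 14) = 4 - 2*H*(-19) = 4 - (-38)*H = 4 + 38*H)
1547849 + N(u(8)) = 1547849 + (4 + 38*8)³ = 1547849 + (4 + 304)³ = 1547849 + 308³ = 1547849 + 29218112 = 30765961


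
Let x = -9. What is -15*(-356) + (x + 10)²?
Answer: 5341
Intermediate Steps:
-15*(-356) + (x + 10)² = -15*(-356) + (-9 + 10)² = 5340 + 1² = 5340 + 1 = 5341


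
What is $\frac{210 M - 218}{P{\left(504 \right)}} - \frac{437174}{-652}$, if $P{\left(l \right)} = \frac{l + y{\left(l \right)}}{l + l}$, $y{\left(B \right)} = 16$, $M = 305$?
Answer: $\frac{2636171387}{21190} \approx 1.2441 \cdot 10^{5}$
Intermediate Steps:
$P{\left(l \right)} = \frac{16 + l}{2 l}$ ($P{\left(l \right)} = \frac{l + 16}{l + l} = \frac{16 + l}{2 l}$)
$\frac{210 M - 218}{P{\left(504 \right)}} - \frac{437174}{-652} = \frac{210 \cdot 305 - 218}{\frac{1}{2} \cdot \frac{1}{504} \left(16 + 504\right)} - \frac{437174}{-652} = \frac{64050 - 218}{\frac{1}{2} \cdot \frac{1}{504} \cdot 520} - - \frac{218587}{326} = \frac{63832}{\frac{65}{126}} + \frac{218587}{326} = 63832 \cdot \frac{126}{65} + \frac{218587}{326} = \frac{8042832}{65} + \frac{218587}{326} = \frac{2636171387}{21190}$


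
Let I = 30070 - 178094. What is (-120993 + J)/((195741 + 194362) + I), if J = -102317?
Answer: -1630/1767 ≈ -0.92247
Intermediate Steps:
I = -148024
(-120993 + J)/((195741 + 194362) + I) = (-120993 - 102317)/((195741 + 194362) - 148024) = -223310/(390103 - 148024) = -223310/242079 = -223310*1/242079 = -1630/1767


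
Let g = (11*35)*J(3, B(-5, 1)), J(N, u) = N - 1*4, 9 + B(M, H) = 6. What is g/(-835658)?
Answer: 385/835658 ≈ 0.00046071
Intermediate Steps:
B(M, H) = -3 (B(M, H) = -9 + 6 = -3)
J(N, u) = -4 + N (J(N, u) = N - 4 = -4 + N)
g = -385 (g = (11*35)*(-4 + 3) = 385*(-1) = -385)
g/(-835658) = -385/(-835658) = -385*(-1/835658) = 385/835658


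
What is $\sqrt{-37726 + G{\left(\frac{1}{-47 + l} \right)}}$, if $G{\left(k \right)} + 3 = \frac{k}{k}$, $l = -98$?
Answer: $12 i \sqrt{262} \approx 194.24 i$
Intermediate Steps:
$G{\left(k \right)} = -2$ ($G{\left(k \right)} = -3 + \frac{k}{k} = -3 + 1 = -2$)
$\sqrt{-37726 + G{\left(\frac{1}{-47 + l} \right)}} = \sqrt{-37726 - 2} = \sqrt{-37728} = 12 i \sqrt{262}$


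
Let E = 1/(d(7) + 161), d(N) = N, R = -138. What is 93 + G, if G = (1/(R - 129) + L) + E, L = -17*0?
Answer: 463523/4984 ≈ 93.002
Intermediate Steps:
L = 0
E = 1/168 (E = 1/(7 + 161) = 1/168 ≈ 0.0059524)
G = 11/4984 (G = (1/(-138 - 129) + 0) + 1/168 = (1/(-267) + 0) + 1/168 = (-1/267 + 0) + 1/168 = -1/267 + 1/168 = 11/4984 ≈ 0.0022071)
93 + G = 93 + 11/4984 = 463523/4984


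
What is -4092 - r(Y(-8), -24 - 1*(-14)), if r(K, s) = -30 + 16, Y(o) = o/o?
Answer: -4078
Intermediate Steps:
Y(o) = 1
r(K, s) = -14
-4092 - r(Y(-8), -24 - 1*(-14)) = -4092 - 1*(-14) = -4092 + 14 = -4078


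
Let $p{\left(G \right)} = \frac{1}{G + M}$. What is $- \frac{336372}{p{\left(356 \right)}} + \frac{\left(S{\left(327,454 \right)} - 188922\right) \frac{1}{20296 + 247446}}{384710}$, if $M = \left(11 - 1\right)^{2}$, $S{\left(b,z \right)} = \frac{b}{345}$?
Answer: $- \frac{1816906166891671143521}{11845347854300} \approx -1.5339 \cdot 10^{8}$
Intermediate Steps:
$S{\left(b,z \right)} = \frac{b}{345}$ ($S{\left(b,z \right)} = b \frac{1}{345} = \frac{b}{345}$)
$M = 100$ ($M = 10^{2} = 100$)
$p{\left(G \right)} = \frac{1}{100 + G}$ ($p{\left(G \right)} = \frac{1}{G + 100} = \frac{1}{100 + G}$)
$- \frac{336372}{p{\left(356 \right)}} + \frac{\left(S{\left(327,454 \right)} - 188922\right) \frac{1}{20296 + 247446}}{384710} = - \frac{336372}{\frac{1}{100 + 356}} + \frac{\left(\frac{1}{345} \cdot 327 - 188922\right) \frac{1}{20296 + 247446}}{384710} = - \frac{336372}{\frac{1}{456}} + \frac{\frac{109}{115} - 188922}{267742} \cdot \frac{1}{384710} = - 336372 \frac{1}{\frac{1}{456}} + \left(- \frac{21725921}{115}\right) \frac{1}{267742} \cdot \frac{1}{384710} = \left(-336372\right) 456 - \frac{21725921}{11845347854300} = -153385632 - \frac{21725921}{11845347854300} = - \frac{1816906166891671143521}{11845347854300}$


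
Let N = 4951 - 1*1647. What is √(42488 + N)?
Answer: 12*√318 ≈ 213.99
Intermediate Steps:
N = 3304 (N = 4951 - 1647 = 3304)
√(42488 + N) = √(42488 + 3304) = √45792 = 12*√318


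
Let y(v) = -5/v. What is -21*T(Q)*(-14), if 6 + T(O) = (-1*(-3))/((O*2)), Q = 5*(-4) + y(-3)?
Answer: -98343/55 ≈ -1788.1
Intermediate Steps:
Q = -55/3 (Q = 5*(-4) - 5/(-3) = -20 - 5*(-1/3) = -20 + 5/3 = -55/3 ≈ -18.333)
T(O) = -6 + 3/(2*O) (T(O) = -6 + (-1*(-3))/((O*2)) = -6 + 3/((2*O)) = -6 + 3*(1/(2*O)) = -6 + 3/(2*O))
-21*T(Q)*(-14) = -21*(-6 + 3/(2*(-55/3)))*(-14) = -21*(-6 + (3/2)*(-3/55))*(-14) = -21*(-6 - 9/110)*(-14) = -21*(-669/110)*(-14) = (14049/110)*(-14) = -98343/55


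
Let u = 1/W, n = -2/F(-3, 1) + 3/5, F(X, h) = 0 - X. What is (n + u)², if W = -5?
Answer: 16/225 ≈ 0.071111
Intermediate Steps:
F(X, h) = -X
n = -1/15 (n = -2/((-1*(-3))) + 3/5 = -2/3 + 3*(⅕) = -2*⅓ + ⅗ = -⅔ + ⅗ = -1/15 ≈ -0.066667)
u = -⅕ (u = 1/(-5) = -⅕ ≈ -0.20000)
(n + u)² = (-1/15 - ⅕)² = (-4/15)² = 16/225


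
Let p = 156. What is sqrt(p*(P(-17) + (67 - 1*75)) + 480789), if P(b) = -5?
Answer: sqrt(478761) ≈ 691.93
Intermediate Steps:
sqrt(p*(P(-17) + (67 - 1*75)) + 480789) = sqrt(156*(-5 + (67 - 1*75)) + 480789) = sqrt(156*(-5 + (67 - 75)) + 480789) = sqrt(156*(-5 - 8) + 480789) = sqrt(156*(-13) + 480789) = sqrt(-2028 + 480789) = sqrt(478761)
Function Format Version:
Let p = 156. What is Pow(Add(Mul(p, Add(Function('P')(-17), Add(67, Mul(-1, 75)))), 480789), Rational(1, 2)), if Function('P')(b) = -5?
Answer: Pow(478761, Rational(1, 2)) ≈ 691.93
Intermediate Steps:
Pow(Add(Mul(p, Add(Function('P')(-17), Add(67, Mul(-1, 75)))), 480789), Rational(1, 2)) = Pow(Add(Mul(156, Add(-5, Add(67, Mul(-1, 75)))), 480789), Rational(1, 2)) = Pow(Add(Mul(156, Add(-5, Add(67, -75))), 480789), Rational(1, 2)) = Pow(Add(Mul(156, Add(-5, -8)), 480789), Rational(1, 2)) = Pow(Add(Mul(156, -13), 480789), Rational(1, 2)) = Pow(Add(-2028, 480789), Rational(1, 2)) = Pow(478761, Rational(1, 2))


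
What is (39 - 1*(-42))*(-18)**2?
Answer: 26244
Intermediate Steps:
(39 - 1*(-42))*(-18)**2 = (39 + 42)*324 = 81*324 = 26244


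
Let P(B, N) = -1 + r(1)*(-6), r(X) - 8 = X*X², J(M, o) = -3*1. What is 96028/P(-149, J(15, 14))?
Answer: -96028/55 ≈ -1746.0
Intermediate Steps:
J(M, o) = -3
r(X) = 8 + X³ (r(X) = 8 + X*X² = 8 + X³)
P(B, N) = -55 (P(B, N) = -1 + (8 + 1³)*(-6) = -1 + (8 + 1)*(-6) = -1 + 9*(-6) = -1 - 54 = -55)
96028/P(-149, J(15, 14)) = 96028/(-55) = 96028*(-1/55) = -96028/55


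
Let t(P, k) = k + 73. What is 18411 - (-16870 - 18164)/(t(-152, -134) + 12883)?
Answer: 39350146/2137 ≈ 18414.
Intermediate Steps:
t(P, k) = 73 + k
18411 - (-16870 - 18164)/(t(-152, -134) + 12883) = 18411 - (-16870 - 18164)/((73 - 134) + 12883) = 18411 - (-35034)/(-61 + 12883) = 18411 - (-35034)/12822 = 18411 - 1*(-5839/2137) = 18411 + 5839/2137 = 39350146/2137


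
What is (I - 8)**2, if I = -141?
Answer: 22201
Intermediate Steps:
(I - 8)**2 = (-141 - 8)**2 = (-149)**2 = 22201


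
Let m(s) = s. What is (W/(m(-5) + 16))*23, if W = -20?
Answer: -460/11 ≈ -41.818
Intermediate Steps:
(W/(m(-5) + 16))*23 = (-20/(-5 + 16))*23 = (-20/11)*23 = ((1/11)*(-20))*23 = -20/11*23 = -460/11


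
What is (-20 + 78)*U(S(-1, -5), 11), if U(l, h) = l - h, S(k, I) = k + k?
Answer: -754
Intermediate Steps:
S(k, I) = 2*k
(-20 + 78)*U(S(-1, -5), 11) = (-20 + 78)*(2*(-1) - 1*11) = 58*(-2 - 11) = 58*(-13) = -754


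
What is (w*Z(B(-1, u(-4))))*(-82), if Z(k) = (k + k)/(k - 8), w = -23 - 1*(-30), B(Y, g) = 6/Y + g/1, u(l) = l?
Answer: -5740/9 ≈ -637.78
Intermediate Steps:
B(Y, g) = g + 6/Y (B(Y, g) = 6/Y + g*1 = 6/Y + g = g + 6/Y)
w = 7 (w = -23 + 30 = 7)
Z(k) = 2*k/(-8 + k) (Z(k) = (2*k)/(-8 + k) = 2*k/(-8 + k))
(w*Z(B(-1, u(-4))))*(-82) = (7*(2*(-4 + 6/(-1))/(-8 + (-4 + 6/(-1)))))*(-82) = (7*(2*(-4 + 6*(-1))/(-8 + (-4 + 6*(-1)))))*(-82) = (7*(2*(-4 - 6)/(-8 + (-4 - 6))))*(-82) = (7*(2*(-10)/(-8 - 10)))*(-82) = (7*(2*(-10)/(-18)))*(-82) = (7*(2*(-10)*(-1/18)))*(-82) = (7*(10/9))*(-82) = (70/9)*(-82) = -5740/9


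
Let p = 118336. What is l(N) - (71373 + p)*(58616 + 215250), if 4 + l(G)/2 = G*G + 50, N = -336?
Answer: -51954619110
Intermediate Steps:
l(G) = 92 + 2*G² (l(G) = -8 + 2*(G*G + 50) = -8 + 2*(G² + 50) = -8 + 2*(50 + G²) = -8 + (100 + 2*G²) = 92 + 2*G²)
l(N) - (71373 + p)*(58616 + 215250) = (92 + 2*(-336)²) - (71373 + 118336)*(58616 + 215250) = (92 + 2*112896) - 189709*273866 = (92 + 225792) - 1*51954844994 = 225884 - 51954844994 = -51954619110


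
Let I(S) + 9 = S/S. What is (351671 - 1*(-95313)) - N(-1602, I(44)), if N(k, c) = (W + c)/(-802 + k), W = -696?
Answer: 268637208/601 ≈ 4.4698e+5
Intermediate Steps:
I(S) = -8 (I(S) = -9 + S/S = -9 + 1 = -8)
N(k, c) = (-696 + c)/(-802 + k)
(351671 - 1*(-95313)) - N(-1602, I(44)) = (351671 - 1*(-95313)) - (-696 - 8)/(-802 - 1602) = (351671 + 95313) - (-704)/(-2404) = 446984 - (-1)*(-704)/2404 = 446984 - 1*176/601 = 446984 - 176/601 = 268637208/601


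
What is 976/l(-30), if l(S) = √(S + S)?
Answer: -488*I*√15/15 ≈ -126.0*I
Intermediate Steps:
l(S) = √2*√S (l(S) = √(2*S) = √2*√S)
976/l(-30) = 976/((√2*√(-30))) = 976/((√2*(I*√30))) = 976/((2*I*√15)) = 976*(-I*√15/30) = -488*I*√15/15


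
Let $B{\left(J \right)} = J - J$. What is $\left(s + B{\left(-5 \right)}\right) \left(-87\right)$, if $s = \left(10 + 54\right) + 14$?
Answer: $-6786$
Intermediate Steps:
$s = 78$ ($s = 64 + 14 = 78$)
$B{\left(J \right)} = 0$
$\left(s + B{\left(-5 \right)}\right) \left(-87\right) = \left(78 + 0\right) \left(-87\right) = 78 \left(-87\right) = -6786$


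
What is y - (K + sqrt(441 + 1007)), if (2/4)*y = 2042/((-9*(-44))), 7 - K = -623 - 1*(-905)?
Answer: 28246/99 - 2*sqrt(362) ≈ 247.26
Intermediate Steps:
K = -275 (K = 7 - (-623 - 1*(-905)) = 7 - (-623 + 905) = 7 - 1*282 = 7 - 282 = -275)
y = 1021/99 (y = 2*(2042/((-9*(-44)))) = 2*(2042/((-1*(-396)))) = 2*(2042/396) = 2*(2042*(1/396)) = 2*(1021/198) = 1021/99 ≈ 10.313)
y - (K + sqrt(441 + 1007)) = 1021/99 - (-275 + sqrt(441 + 1007)) = 1021/99 - (-275 + sqrt(1448)) = 1021/99 - (-275 + 2*sqrt(362)) = 1021/99 + (275 - 2*sqrt(362)) = 28246/99 - 2*sqrt(362)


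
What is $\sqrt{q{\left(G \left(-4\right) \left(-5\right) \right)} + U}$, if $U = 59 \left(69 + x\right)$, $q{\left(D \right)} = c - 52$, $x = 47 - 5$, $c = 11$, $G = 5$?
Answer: $2 \sqrt{1627} \approx 80.672$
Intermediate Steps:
$x = 42$
$q{\left(D \right)} = -41$ ($q{\left(D \right)} = 11 - 52 = -41$)
$U = 6549$ ($U = 59 \left(69 + 42\right) = 59 \cdot 111 = 6549$)
$\sqrt{q{\left(G \left(-4\right) \left(-5\right) \right)} + U} = \sqrt{-41 + 6549} = \sqrt{6508} = 2 \sqrt{1627}$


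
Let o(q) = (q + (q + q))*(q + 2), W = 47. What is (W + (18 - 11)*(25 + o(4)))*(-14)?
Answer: -10164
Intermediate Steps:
o(q) = 3*q*(2 + q) (o(q) = (q + 2*q)*(2 + q) = (3*q)*(2 + q) = 3*q*(2 + q))
(W + (18 - 11)*(25 + o(4)))*(-14) = (47 + (18 - 11)*(25 + 3*4*(2 + 4)))*(-14) = (47 + 7*(25 + 3*4*6))*(-14) = (47 + 7*(25 + 72))*(-14) = (47 + 7*97)*(-14) = (47 + 679)*(-14) = 726*(-14) = -10164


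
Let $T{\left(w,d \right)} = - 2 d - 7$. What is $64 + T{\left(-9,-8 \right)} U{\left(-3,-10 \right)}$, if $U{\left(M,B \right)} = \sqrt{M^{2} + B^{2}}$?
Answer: $64 + 9 \sqrt{109} \approx 157.96$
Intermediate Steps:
$U{\left(M,B \right)} = \sqrt{B^{2} + M^{2}}$
$T{\left(w,d \right)} = -7 - 2 d$
$64 + T{\left(-9,-8 \right)} U{\left(-3,-10 \right)} = 64 + \left(-7 - -16\right) \sqrt{\left(-10\right)^{2} + \left(-3\right)^{2}} = 64 + \left(-7 + 16\right) \sqrt{100 + 9} = 64 + 9 \sqrt{109}$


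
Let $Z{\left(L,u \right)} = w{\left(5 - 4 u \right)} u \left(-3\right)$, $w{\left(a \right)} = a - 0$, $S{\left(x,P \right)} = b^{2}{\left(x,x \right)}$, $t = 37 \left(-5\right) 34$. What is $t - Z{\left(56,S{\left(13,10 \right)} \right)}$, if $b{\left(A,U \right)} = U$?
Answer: $-346487$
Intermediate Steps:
$t = -6290$ ($t = \left(-185\right) 34 = -6290$)
$S{\left(x,P \right)} = x^{2}$
$w{\left(a \right)} = a$ ($w{\left(a \right)} = a + 0 = a$)
$Z{\left(L,u \right)} = - 3 u \left(5 - 4 u\right)$ ($Z{\left(L,u \right)} = \left(5 - 4 u\right) u \left(-3\right) = u \left(5 - 4 u\right) \left(-3\right) = - 3 u \left(5 - 4 u\right)$)
$t - Z{\left(56,S{\left(13,10 \right)} \right)} = -6290 - 3 \cdot 13^{2} \left(-5 + 4 \cdot 13^{2}\right) = -6290 - 3 \cdot 169 \left(-5 + 4 \cdot 169\right) = -6290 - 3 \cdot 169 \left(-5 + 676\right) = -6290 - 3 \cdot 169 \cdot 671 = -6290 - 340197 = -346487$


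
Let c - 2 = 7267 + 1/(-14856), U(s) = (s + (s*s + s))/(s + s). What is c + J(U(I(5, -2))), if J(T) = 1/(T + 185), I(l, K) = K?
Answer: 19977843511/2748360 ≈ 7269.0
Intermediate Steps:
U(s) = (s² + 2*s)/(2*s) (U(s) = (s + (s² + s))/((2*s)) = (s + (s + s²))*(1/(2*s)) = (s² + 2*s)*(1/(2*s)) = (s² + 2*s)/(2*s))
c = 107988263/14856 (c = 2 + (7267 + 1/(-14856)) = 2 + (7267 - 1/14856) = 2 + 107958551/14856 = 107988263/14856 ≈ 7269.0)
J(T) = 1/(185 + T)
c + J(U(I(5, -2))) = 107988263/14856 + 1/(185 + (1 + (½)*(-2))) = 107988263/14856 + 1/(185 + (1 - 1)) = 107988263/14856 + 1/(185 + 0) = 107988263/14856 + 1/185 = 19977843511/2748360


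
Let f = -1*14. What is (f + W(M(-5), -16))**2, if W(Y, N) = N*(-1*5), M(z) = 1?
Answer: 4356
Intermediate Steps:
W(Y, N) = -5*N (W(Y, N) = N*(-5) = -5*N)
f = -14
(f + W(M(-5), -16))**2 = (-14 - 5*(-16))**2 = (-14 + 80)**2 = 66**2 = 4356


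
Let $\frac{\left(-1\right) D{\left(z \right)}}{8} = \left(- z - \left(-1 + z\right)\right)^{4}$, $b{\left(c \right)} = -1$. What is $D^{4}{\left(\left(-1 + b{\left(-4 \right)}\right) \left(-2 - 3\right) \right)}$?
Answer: $1181456029972976302821376$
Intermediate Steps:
$D{\left(z \right)} = - 8 \left(1 - 2 z\right)^{4}$ ($D{\left(z \right)} = - 8 \left(- z - \left(-1 + z\right)\right)^{4} = - 8 \left(1 - 2 z\right)^{4}$)
$D^{4}{\left(\left(-1 + b{\left(-4 \right)}\right) \left(-2 - 3\right) \right)} = \left(- 8 \left(-1 + 2 \left(-1 - 1\right) \left(-2 - 3\right)\right)^{4}\right)^{4} = \left(- 8 \left(-1 + 2 \left(\left(-2\right) \left(-5\right)\right)\right)^{4}\right)^{4} = \left(- 8 \left(-1 + 2 \cdot 10\right)^{4}\right)^{4} = \left(- 8 \left(-1 + 20\right)^{4}\right)^{4} = \left(- 8 \cdot 19^{4}\right)^{4} = \left(\left(-8\right) 130321\right)^{4} = \left(-1042568\right)^{4} = 1181456029972976302821376$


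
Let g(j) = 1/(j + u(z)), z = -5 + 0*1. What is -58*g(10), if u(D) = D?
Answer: -58/5 ≈ -11.600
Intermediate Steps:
z = -5 (z = -5 + 0 = -5)
g(j) = 1/(-5 + j) (g(j) = 1/(j - 5) = 1/(-5 + j))
-58*g(10) = -58/(-5 + 10) = -58/5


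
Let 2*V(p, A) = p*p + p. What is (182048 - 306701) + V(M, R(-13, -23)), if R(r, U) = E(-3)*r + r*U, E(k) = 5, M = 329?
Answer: -70368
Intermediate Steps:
R(r, U) = 5*r + U*r (R(r, U) = 5*r + r*U = 5*r + U*r)
V(p, A) = p/2 + p**2/2 (V(p, A) = (p*p + p)/2 = (p**2 + p)/2 = (p + p**2)/2 = p/2 + p**2/2)
(182048 - 306701) + V(M, R(-13, -23)) = (182048 - 306701) + (1/2)*329*(1 + 329) = -124653 + (1/2)*329*330 = -124653 + 54285 = -70368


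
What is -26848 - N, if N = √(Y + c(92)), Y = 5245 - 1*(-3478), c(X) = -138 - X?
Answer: -26848 - √8493 ≈ -26940.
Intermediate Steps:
Y = 8723 (Y = 5245 + 3478 = 8723)
N = √8493 (N = √(8723 + (-138 - 1*92)) = √(8723 + (-138 - 92)) = √(8723 - 230) = √8493 ≈ 92.157)
-26848 - N = -26848 - √8493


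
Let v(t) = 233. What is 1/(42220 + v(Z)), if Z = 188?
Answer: 1/42453 ≈ 2.3555e-5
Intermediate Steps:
1/(42220 + v(Z)) = 1/(42220 + 233) = 1/42453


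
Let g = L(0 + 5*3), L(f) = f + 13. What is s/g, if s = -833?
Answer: -119/4 ≈ -29.750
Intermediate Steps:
L(f) = 13 + f
g = 28 (g = 13 + (0 + 5*3) = 13 + (0 + 15) = 13 + 15 = 28)
s/g = -833/28 = -833*1/28 = -119/4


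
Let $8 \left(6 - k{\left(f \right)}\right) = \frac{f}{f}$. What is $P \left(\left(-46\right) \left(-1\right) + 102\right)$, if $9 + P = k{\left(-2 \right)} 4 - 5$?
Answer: $1406$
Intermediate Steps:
$k{\left(f \right)} = \frac{47}{8}$ ($k{\left(f \right)} = 6 - \frac{f \frac{1}{f}}{8} = 6 - \frac{1}{8} = \frac{47}{8}$)
$P = \frac{19}{2}$ ($P = -9 + \left(\frac{47}{8} \cdot 4 - 5\right) = -9 + \left(\frac{47}{2} - 5\right) = -9 + \frac{37}{2} = \frac{19}{2} \approx 9.5$)
$P \left(\left(-46\right) \left(-1\right) + 102\right) = \frac{19 \left(\left(-46\right) \left(-1\right) + 102\right)}{2} = \frac{19 \left(46 + 102\right)}{2} = \frac{19}{2} \cdot 148 = 1406$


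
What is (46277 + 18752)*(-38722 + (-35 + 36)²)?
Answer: -2517987909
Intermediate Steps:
(46277 + 18752)*(-38722 + (-35 + 36)²) = 65029*(-38722 + 1²) = 65029*(-38722 + 1) = 65029*(-38721) = -2517987909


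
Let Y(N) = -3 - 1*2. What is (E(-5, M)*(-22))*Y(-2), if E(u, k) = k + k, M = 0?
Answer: 0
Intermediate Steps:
E(u, k) = 2*k
Y(N) = -5 (Y(N) = -3 - 2 = -5)
(E(-5, M)*(-22))*Y(-2) = ((2*0)*(-22))*(-5) = (0*(-22))*(-5) = 0*(-5) = 0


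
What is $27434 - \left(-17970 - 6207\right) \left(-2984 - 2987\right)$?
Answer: $-144333433$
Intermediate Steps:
$27434 - \left(-17970 - 6207\right) \left(-2984 - 2987\right) = 27434 - \left(-24177\right) \left(-5971\right) = 27434 - 144360867 = -144333433$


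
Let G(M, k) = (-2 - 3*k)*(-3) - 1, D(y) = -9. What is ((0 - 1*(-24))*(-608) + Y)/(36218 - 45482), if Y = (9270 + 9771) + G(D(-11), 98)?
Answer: -667/1158 ≈ -0.57599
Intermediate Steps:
G(M, k) = 5 + 9*k (G(M, k) = (6 + 9*k) - 1 = 5 + 9*k)
Y = 19928 (Y = (9270 + 9771) + (5 + 9*98) = 19041 + (5 + 882) = 19041 + 887 = 19928)
((0 - 1*(-24))*(-608) + Y)/(36218 - 45482) = ((0 - 1*(-24))*(-608) + 19928)/(36218 - 45482) = ((0 + 24)*(-608) + 19928)/(-9264) = (24*(-608) + 19928)*(-1/9264) = (-14592 + 19928)*(-1/9264) = 5336*(-1/9264) = -667/1158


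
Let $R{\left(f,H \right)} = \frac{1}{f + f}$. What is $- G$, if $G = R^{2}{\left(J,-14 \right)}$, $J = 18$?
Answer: $- \frac{1}{1296} \approx -0.0007716$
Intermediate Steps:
$R{\left(f,H \right)} = \frac{1}{2 f}$
$G = \frac{1}{1296}$ ($G = \left(\frac{1}{2 \cdot 18}\right)^{2} = \left(\frac{1}{2} \cdot \frac{1}{18}\right)^{2} = \left(\frac{1}{36}\right)^{2} = \frac{1}{1296} \approx 0.0007716$)
$- G = \left(-1\right) \frac{1}{1296} = - \frac{1}{1296}$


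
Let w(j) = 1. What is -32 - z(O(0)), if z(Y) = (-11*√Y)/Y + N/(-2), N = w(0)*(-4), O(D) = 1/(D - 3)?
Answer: -34 - 11*I*√3 ≈ -34.0 - 19.053*I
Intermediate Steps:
O(D) = 1/(-3 + D)
N = -4 (N = 1*(-4) = -4)
z(Y) = 2 - 11/√Y (z(Y) = (-11*√Y)/Y - 4/(-2) = -11/√Y - 4*(-½) = -11/√Y + 2 = 2 - 11/√Y)
-32 - z(O(0)) = -32 - (2 - 11*(-I*√3)) = -32 - (2 - (-11)*I*√3) = -32 - (2 + 11*I*√3) = -32 + (-2 - 11*I*√3) = -34 - 11*I*√3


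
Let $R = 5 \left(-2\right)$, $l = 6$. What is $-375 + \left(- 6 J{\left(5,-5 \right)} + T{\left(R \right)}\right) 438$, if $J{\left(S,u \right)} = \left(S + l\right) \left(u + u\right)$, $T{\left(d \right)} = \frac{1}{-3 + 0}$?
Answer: $288559$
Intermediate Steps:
$R = -10$
$T{\left(d \right)} = - \frac{1}{3}$ ($T{\left(d \right)} = \frac{1}{-3} = - \frac{1}{3}$)
$J{\left(S,u \right)} = 2 u \left(6 + S\right)$ ($J{\left(S,u \right)} = \left(S + 6\right) \left(u + u\right) = \left(6 + S\right) 2 u = 2 u \left(6 + S\right)$)
$-375 + \left(- 6 J{\left(5,-5 \right)} + T{\left(R \right)}\right) 438 = -375 + \left(- 6 \cdot 2 \left(-5\right) \left(6 + 5\right) - \frac{1}{3}\right) 438 = -375 + \left(- 6 \cdot 2 \left(-5\right) 11 - \frac{1}{3}\right) 438 = -375 + \left(\left(-6\right) \left(-110\right) - \frac{1}{3}\right) 438 = -375 + \left(660 - \frac{1}{3}\right) 438 = -375 + \frac{1979}{3} \cdot 438 = -375 + 288934 = 288559$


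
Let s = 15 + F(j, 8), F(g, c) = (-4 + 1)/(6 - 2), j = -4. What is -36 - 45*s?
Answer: -2709/4 ≈ -677.25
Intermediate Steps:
F(g, c) = -¾ (F(g, c) = -3/4 = -3*¼ = -¾)
s = 57/4 (s = 15 - ¾ = 57/4 ≈ 14.250)
-36 - 45*s = -36 - 45*57/4 = -36 - 2565/4 = -2709/4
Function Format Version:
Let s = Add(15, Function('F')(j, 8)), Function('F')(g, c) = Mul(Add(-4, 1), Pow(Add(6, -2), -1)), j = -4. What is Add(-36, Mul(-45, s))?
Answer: Rational(-2709, 4) ≈ -677.25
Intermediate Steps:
Function('F')(g, c) = Rational(-3, 4) (Function('F')(g, c) = Mul(-3, Pow(4, -1)) = Mul(-3, Rational(1, 4)) = Rational(-3, 4))
s = Rational(57, 4) (s = Add(15, Rational(-3, 4)) = Rational(57, 4) ≈ 14.250)
Add(-36, Mul(-45, s)) = Add(-36, Mul(-45, Rational(57, 4))) = Add(-36, Rational(-2565, 4)) = Rational(-2709, 4)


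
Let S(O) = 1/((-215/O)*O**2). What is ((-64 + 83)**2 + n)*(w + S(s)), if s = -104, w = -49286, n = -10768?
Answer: 11468877818313/22360 ≈ 5.1292e+8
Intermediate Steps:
S(O) = -1/(215*O) (S(O) = 1/(-215*O) = -1/(215*O))
((-64 + 83)**2 + n)*(w + S(s)) = ((-64 + 83)**2 - 10768)*(-49286 - 1/215/(-104)) = (19**2 - 10768)*(-49286 - 1/215*(-1/104)) = (361 - 10768)*(-49286 + 1/22360) = -10407*(-1102034959/22360) = 11468877818313/22360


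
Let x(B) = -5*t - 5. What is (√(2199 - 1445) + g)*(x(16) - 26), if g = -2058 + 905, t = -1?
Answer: 29978 - 26*√754 ≈ 29264.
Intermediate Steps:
g = -1153
x(B) = 0 (x(B) = -5*(-1) - 5 = 5 - 5 = 0)
(√(2199 - 1445) + g)*(x(16) - 26) = (√(2199 - 1445) - 1153)*(0 - 26) = (√754 - 1153)*(-26) = (-1153 + √754)*(-26) = 29978 - 26*√754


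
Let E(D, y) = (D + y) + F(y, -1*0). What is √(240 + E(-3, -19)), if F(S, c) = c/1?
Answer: √218 ≈ 14.765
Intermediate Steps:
F(S, c) = c (F(S, c) = c*1 = c)
E(D, y) = D + y (E(D, y) = (D + y) - 1*0 = (D + y) + 0 = D + y)
√(240 + E(-3, -19)) = √(240 + (-3 - 19)) = √(240 - 22) = √218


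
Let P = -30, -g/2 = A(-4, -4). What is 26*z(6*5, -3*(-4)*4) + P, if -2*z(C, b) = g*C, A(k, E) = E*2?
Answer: -6270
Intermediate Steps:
A(k, E) = 2*E
g = 16 (g = -4*(-4) = -2*(-8) = 16)
z(C, b) = -8*C
26*z(6*5, -3*(-4)*4) + P = 26*(-48*5) - 30 = 26*(-8*30) - 30 = 26*(-240) - 30 = -6240 - 30 = -6270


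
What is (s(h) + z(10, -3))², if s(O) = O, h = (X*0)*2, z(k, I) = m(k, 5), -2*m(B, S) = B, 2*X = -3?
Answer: 25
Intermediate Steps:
X = -3/2 (X = (½)*(-3) = -3/2 ≈ -1.5000)
m(B, S) = -B/2
z(k, I) = -k/2
h = 0 (h = -3/2*0*2 = 0*2 = 0)
(s(h) + z(10, -3))² = (0 - ½*10)² = (0 - 5)² = (-5)² = 25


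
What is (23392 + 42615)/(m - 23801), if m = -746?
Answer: -66007/24547 ≈ -2.6890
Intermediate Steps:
(23392 + 42615)/(m - 23801) = (23392 + 42615)/(-746 - 23801) = 66007/(-24547) = 66007*(-1/24547) = -66007/24547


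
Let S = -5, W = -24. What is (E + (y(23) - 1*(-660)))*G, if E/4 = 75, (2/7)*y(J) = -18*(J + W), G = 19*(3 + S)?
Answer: -38874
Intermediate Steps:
G = -38 (G = 19*(3 - 5) = 19*(-2) = -38)
y(J) = 1512 - 63*J (y(J) = 7*(-18*(J - 24))/2 = 7*(-18*(-24 + J))/2 = 7*(432 - 18*J)/2 = 1512 - 63*J)
E = 300 (E = 4*75 = 300)
(E + (y(23) - 1*(-660)))*G = (300 + ((1512 - 63*23) - 1*(-660)))*(-38) = (300 + ((1512 - 1449) + 660))*(-38) = (300 + (63 + 660))*(-38) = (300 + 723)*(-38) = 1023*(-38) = -38874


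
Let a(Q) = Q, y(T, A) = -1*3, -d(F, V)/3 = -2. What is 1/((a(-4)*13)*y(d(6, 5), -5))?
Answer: 1/156 ≈ 0.0064103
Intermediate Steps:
d(F, V) = 6 (d(F, V) = -3*(-2) = 6)
y(T, A) = -3
1/((a(-4)*13)*y(d(6, 5), -5)) = 1/(-4*13*(-3)) = 1/(-52*(-3)) = 1/156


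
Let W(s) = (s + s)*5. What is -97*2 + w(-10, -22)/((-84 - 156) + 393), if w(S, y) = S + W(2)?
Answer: -29672/153 ≈ -193.93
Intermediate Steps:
W(s) = 10*s (W(s) = (2*s)*5 = 10*s)
w(S, y) = 20 + S (w(S, y) = S + 10*2 = S + 20 = 20 + S)
-97*2 + w(-10, -22)/((-84 - 156) + 393) = -97*2 + (20 - 10)/((-84 - 156) + 393) = -194 + 10/(-240 + 393) = -194 + 10/153 = -29672/153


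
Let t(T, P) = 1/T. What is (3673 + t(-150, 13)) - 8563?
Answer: -733501/150 ≈ -4890.0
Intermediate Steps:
(3673 + t(-150, 13)) - 8563 = (3673 + 1/(-150)) - 8563 = (3673 - 1/150) - 8563 = 550949/150 - 8563 = -733501/150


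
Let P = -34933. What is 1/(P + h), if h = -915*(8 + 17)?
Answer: -1/57808 ≈ -1.7299e-5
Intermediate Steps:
h = -22875 (h = -915*25 = -61*375 = -22875)
1/(P + h) = 1/(-34933 - 22875) = 1/(-57808) = -1/57808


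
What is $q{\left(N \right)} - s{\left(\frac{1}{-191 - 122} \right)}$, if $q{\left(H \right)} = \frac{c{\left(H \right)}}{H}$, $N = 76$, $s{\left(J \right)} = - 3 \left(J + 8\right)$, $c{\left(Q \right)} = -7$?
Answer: $\frac{568493}{23788} \approx 23.898$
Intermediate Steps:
$s{\left(J \right)} = -24 - 3 J$ ($s{\left(J \right)} = - 3 \left(8 + J\right) = -24 - 3 J$)
$q{\left(H \right)} = - \frac{7}{H}$
$q{\left(N \right)} - s{\left(\frac{1}{-191 - 122} \right)} = - \frac{7}{76} - \left(-24 - \frac{3}{-191 - 122}\right) = \left(-7\right) \frac{1}{76} - \left(-24 - \frac{3}{-313}\right) = - \frac{7}{76} - \left(-24 - - \frac{3}{313}\right) = - \frac{7}{76} - \left(-24 + \frac{3}{313}\right) = - \frac{7}{76} - - \frac{7509}{313} = - \frac{7}{76} + \frac{7509}{313} = \frac{568493}{23788}$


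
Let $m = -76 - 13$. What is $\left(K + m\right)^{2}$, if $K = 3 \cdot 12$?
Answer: $2809$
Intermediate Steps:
$K = 36$
$m = -89$ ($m = -76 - 13 = -89$)
$\left(K + m\right)^{2} = \left(36 - 89\right)^{2} = \left(-53\right)^{2} = 2809$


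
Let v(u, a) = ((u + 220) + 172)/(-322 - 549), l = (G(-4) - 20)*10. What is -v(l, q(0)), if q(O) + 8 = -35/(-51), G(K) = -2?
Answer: 172/871 ≈ 0.19747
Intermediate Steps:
q(O) = -373/51 (q(O) = -8 - 35/(-51) = -8 - 35*(-1/51) = -8 + 35/51 = -373/51)
l = -220 (l = (-2 - 20)*10 = -22*10 = -220)
v(u, a) = -392/871 - u/871 (v(u, a) = ((220 + u) + 172)/(-871) = (392 + u)*(-1/871) = -392/871 - u/871)
-v(l, q(0)) = -(-392/871 - 1/871*(-220)) = -(-392/871 + 220/871) = -1*(-172/871) = 172/871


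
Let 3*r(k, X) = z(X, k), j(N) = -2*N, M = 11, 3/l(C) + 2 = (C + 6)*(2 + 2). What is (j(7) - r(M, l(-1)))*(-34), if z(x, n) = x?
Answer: 4301/9 ≈ 477.89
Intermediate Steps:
l(C) = 3/(22 + 4*C) (l(C) = 3/(-2 + (C + 6)*(2 + 2)) = 3/(-2 + (6 + C)*4) = 3/(-2 + (24 + 4*C)) = 3/(22 + 4*C))
r(k, X) = X/3
(j(7) - r(M, l(-1)))*(-34) = (-2*7 - 3/(2*(11 + 2*(-1)))/3)*(-34) = (-14 - 3/(2*(11 - 2))/3)*(-34) = (-14 - (3/2)/9/3)*(-34) = (-14 - (3/2)*(⅑)/3)*(-34) = (-14 - 1/(3*6))*(-34) = (-14 - 1*1/18)*(-34) = (-14 - 1/18)*(-34) = -253/18*(-34) = 4301/9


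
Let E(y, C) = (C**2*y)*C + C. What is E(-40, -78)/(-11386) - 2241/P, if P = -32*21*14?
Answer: -29759526465/17853248 ≈ -1666.9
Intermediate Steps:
P = -9408 (P = -672*14 = -9408)
E(y, C) = C + y*C**3 (E(y, C) = (y*C**2)*C + C = y*C**3 + C = C + y*C**3)
E(-40, -78)/(-11386) - 2241/P = (-78 - 40*(-78)**3)/(-11386) - 2241/(-9408) = (-78 - 40*(-474552))*(-1/11386) - 2241*(-1/9408) = (-78 + 18982080)*(-1/11386) + 747/3136 = 18982002*(-1/11386) + 747/3136 = -9491001/5693 + 747/3136 = -29759526465/17853248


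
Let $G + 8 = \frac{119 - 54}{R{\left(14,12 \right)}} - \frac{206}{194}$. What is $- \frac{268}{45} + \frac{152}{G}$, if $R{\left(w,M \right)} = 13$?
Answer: $- \frac{384536}{8865} \approx -43.377$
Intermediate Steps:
$G = - \frac{394}{97}$ ($G = -8 - \left(\frac{103}{97} - \frac{119 - 54}{13}\right) = -8 - \left(\frac{103}{97} - \left(119 - 54\right) \frac{1}{13}\right) = -8 + \left(65 \cdot \frac{1}{13} - \frac{103}{97}\right) = -8 + \left(5 - \frac{103}{97}\right) = -8 + \frac{382}{97} = - \frac{394}{97} \approx -4.0619$)
$- \frac{268}{45} + \frac{152}{G} = - \frac{268}{45} + \frac{152}{- \frac{394}{97}} = \left(-268\right) \frac{1}{45} + 152 \left(- \frac{97}{394}\right) = - \frac{268}{45} - \frac{7372}{197} = - \frac{384536}{8865}$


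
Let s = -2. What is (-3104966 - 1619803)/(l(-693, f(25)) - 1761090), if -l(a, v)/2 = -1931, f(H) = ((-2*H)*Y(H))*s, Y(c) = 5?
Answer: 4724769/1757228 ≈ 2.6888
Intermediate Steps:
f(H) = 20*H (f(H) = (-2*H*5)*(-2) = -10*H*(-2) = 20*H)
l(a, v) = 3862 (l(a, v) = -2*(-1931) = 3862)
(-3104966 - 1619803)/(l(-693, f(25)) - 1761090) = (-3104966 - 1619803)/(3862 - 1761090) = -4724769/(-1757228) = -4724769*(-1/1757228) = 4724769/1757228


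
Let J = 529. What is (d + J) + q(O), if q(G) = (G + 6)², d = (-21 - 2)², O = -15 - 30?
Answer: 2579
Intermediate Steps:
O = -45
d = 529 (d = (-23)² = 529)
q(G) = (6 + G)²
(d + J) + q(O) = (529 + 529) + (6 - 45)² = 1058 + (-39)² = 1058 + 1521 = 2579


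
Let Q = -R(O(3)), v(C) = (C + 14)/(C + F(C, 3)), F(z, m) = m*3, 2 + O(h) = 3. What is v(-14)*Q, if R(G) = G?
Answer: 0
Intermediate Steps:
O(h) = 1 (O(h) = -2 + 3 = 1)
F(z, m) = 3*m
v(C) = (14 + C)/(9 + C) (v(C) = (C + 14)/(C + 3*3) = (14 + C)/(C + 9) = (14 + C)/(9 + C))
Q = -1 (Q = -1*1 = -1)
v(-14)*Q = ((14 - 14)/(9 - 14))*(-1) = (0/(-5))*(-1) = -⅕*0*(-1) = 0*(-1) = 0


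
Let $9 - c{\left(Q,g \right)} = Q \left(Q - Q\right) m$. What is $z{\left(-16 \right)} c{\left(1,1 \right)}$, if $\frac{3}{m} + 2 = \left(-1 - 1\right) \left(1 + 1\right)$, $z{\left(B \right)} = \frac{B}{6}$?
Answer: $-24$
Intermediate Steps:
$z{\left(B \right)} = \frac{B}{6}$ ($z{\left(B \right)} = B \frac{1}{6} = \frac{B}{6}$)
$m = - \frac{1}{2}$ ($m = \frac{3}{-2 + \left(-1 - 1\right) \left(1 + 1\right)} = \frac{3}{-2 - 4} = \frac{3}{-6} = 3 \left(- \frac{1}{6}\right) = - \frac{1}{2} \approx -0.5$)
$c{\left(Q,g \right)} = 9$ ($c{\left(Q,g \right)} = 9 - Q \left(Q - Q\right) \left(- \frac{1}{2}\right) = 9 - Q 0 \left(- \frac{1}{2}\right) = 9 - 0 \left(- \frac{1}{2}\right) = 9 - 0 = 9 + 0 = 9$)
$z{\left(-16 \right)} c{\left(1,1 \right)} = \frac{1}{6} \left(-16\right) 9 = \left(- \frac{8}{3}\right) 9 = -24$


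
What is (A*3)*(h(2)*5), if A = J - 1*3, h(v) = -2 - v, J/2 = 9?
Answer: -900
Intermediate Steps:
J = 18 (J = 2*9 = 18)
A = 15 (A = 18 - 1*3 = 18 - 3 = 15)
(A*3)*(h(2)*5) = (15*3)*((-2 - 1*2)*5) = 45*((-2 - 2)*5) = 45*(-4*5) = 45*(-20) = -900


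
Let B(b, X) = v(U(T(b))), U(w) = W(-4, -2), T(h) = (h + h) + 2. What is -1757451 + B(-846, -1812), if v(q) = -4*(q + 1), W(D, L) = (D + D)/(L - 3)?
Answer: -8787307/5 ≈ -1.7575e+6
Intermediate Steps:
W(D, L) = 2*D/(-3 + L) (W(D, L) = (2*D)/(-3 + L) = 2*D/(-3 + L))
T(h) = 2 + 2*h (T(h) = 2*h + 2 = 2 + 2*h)
U(w) = 8/5 (U(w) = 2*(-4)/(-3 - 2) = 2*(-4)/(-5) = 2*(-4)*(-⅕) = 8/5)
v(q) = -4 - 4*q (v(q) = -4*(1 + q) = -4 - 4*q)
B(b, X) = -52/5 (B(b, X) = -4 - 4*8/5 = -4 - 32/5 = -52/5)
-1757451 + B(-846, -1812) = -1757451 - 52/5 = -8787307/5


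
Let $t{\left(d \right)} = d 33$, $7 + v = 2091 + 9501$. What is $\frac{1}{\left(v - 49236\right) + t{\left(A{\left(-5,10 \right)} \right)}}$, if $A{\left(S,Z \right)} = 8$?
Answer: $- \frac{1}{37387} \approx -2.6747 \cdot 10^{-5}$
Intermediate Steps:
$v = 11585$ ($v = -7 + \left(2091 + 9501\right) = -7 + 11592 = 11585$)
$t{\left(d \right)} = 33 d$
$\frac{1}{\left(v - 49236\right) + t{\left(A{\left(-5,10 \right)} \right)}} = \frac{1}{\left(11585 - 49236\right) + 33 \cdot 8} = \frac{1}{\left(11585 - 49236\right) + 264} = \frac{1}{-37651 + 264} = \frac{1}{-37387} = - \frac{1}{37387}$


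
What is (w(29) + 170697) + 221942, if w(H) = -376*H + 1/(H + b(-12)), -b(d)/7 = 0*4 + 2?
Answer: 5726026/15 ≈ 3.8174e+5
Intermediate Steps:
b(d) = -14 (b(d) = -7*(0*4 + 2) = -7*(0 + 2) = -7*2 = -14)
w(H) = 1/(-14 + H) - 376*H (w(H) = -376*H + 1/(H - 14) = -376*H + 1/(-14 + H) = 1/(-14 + H) - 376*H)
(w(29) + 170697) + 221942 = ((1 - 376*29² + 5264*29)/(-14 + 29) + 170697) + 221942 = ((1 - 376*841 + 152656)/15 + 170697) + 221942 = ((1 - 316216 + 152656)/15 + 170697) + 221942 = ((1/15)*(-163559) + 170697) + 221942 = (-163559/15 + 170697) + 221942 = 2396896/15 + 221942 = 5726026/15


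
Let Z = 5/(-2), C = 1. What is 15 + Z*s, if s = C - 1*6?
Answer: 55/2 ≈ 27.500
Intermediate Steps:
s = -5 (s = 1 - 1*6 = 1 - 6 = -5)
Z = -5/2 (Z = 5*(-½) = -5/2 ≈ -2.5000)
15 + Z*s = 15 - 5/2*(-5) = 15 + 25/2 = 55/2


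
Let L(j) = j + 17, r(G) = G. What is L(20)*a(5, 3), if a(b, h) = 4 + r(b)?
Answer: 333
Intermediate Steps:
a(b, h) = 4 + b
L(j) = 17 + j
L(20)*a(5, 3) = (17 + 20)*(4 + 5) = 37*9 = 333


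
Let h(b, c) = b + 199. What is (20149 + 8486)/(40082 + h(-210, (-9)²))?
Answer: 9545/13357 ≈ 0.71461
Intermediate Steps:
h(b, c) = 199 + b
(20149 + 8486)/(40082 + h(-210, (-9)²)) = (20149 + 8486)/(40082 + (199 - 210)) = 28635/(40082 - 11) = 28635/40071 = 28635*(1/40071) = 9545/13357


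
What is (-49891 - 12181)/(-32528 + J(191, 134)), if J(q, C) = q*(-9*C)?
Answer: 31036/131437 ≈ 0.23613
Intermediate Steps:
J(q, C) = -9*C*q
(-49891 - 12181)/(-32528 + J(191, 134)) = (-49891 - 12181)/(-32528 - 9*134*191) = -62072/(-32528 - 230346) = -62072/(-262874) = -62072*(-1/262874) = 31036/131437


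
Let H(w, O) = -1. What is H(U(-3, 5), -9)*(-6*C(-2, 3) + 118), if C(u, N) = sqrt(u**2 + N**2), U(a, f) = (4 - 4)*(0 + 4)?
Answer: -118 + 6*sqrt(13) ≈ -96.367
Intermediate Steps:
U(a, f) = 0 (U(a, f) = 0*4 = 0)
C(u, N) = sqrt(N**2 + u**2)
H(U(-3, 5), -9)*(-6*C(-2, 3) + 118) = -(-6*sqrt(3**2 + (-2)**2) + 118) = -(-6*sqrt(9 + 4) + 118) = -(-6*sqrt(13) + 118) = -(118 - 6*sqrt(13)) = -118 + 6*sqrt(13)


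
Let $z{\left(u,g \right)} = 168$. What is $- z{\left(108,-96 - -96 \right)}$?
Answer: $-168$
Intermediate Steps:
$- z{\left(108,-96 - -96 \right)} = \left(-1\right) 168 = -168$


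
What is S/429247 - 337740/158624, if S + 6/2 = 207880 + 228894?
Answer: -18922879669/17022219032 ≈ -1.1117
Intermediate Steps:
S = 436771 (S = -3 + (207880 + 228894) = -3 + 436774 = 436771)
S/429247 - 337740/158624 = 436771/429247 - 337740/158624 = 436771*(1/429247) - 337740*1/158624 = 436771/429247 - 84435/39656 = -18922879669/17022219032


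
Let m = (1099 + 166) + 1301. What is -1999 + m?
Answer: 567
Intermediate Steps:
m = 2566 (m = 1265 + 1301 = 2566)
-1999 + m = -1999 + 2566 = 567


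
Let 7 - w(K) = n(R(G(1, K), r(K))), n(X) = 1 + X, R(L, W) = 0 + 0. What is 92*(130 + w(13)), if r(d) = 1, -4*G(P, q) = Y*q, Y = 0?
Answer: 12512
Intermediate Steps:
G(P, q) = 0 (G(P, q) = -0*q = -¼*0 = 0)
R(L, W) = 0
w(K) = 6 (w(K) = 7 - (1 + 0) = 7 - 1*1 = 7 - 1 = 6)
92*(130 + w(13)) = 92*(130 + 6) = 92*136 = 12512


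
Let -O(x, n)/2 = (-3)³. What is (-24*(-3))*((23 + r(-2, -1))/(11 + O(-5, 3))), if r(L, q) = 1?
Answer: 1728/65 ≈ 26.585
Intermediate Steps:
O(x, n) = 54 (O(x, n) = -2*(-3)³ = -2*(-27) = 54)
(-24*(-3))*((23 + r(-2, -1))/(11 + O(-5, 3))) = (-24*(-3))*((23 + 1)/(11 + 54)) = 72*(24/65) = 1728/65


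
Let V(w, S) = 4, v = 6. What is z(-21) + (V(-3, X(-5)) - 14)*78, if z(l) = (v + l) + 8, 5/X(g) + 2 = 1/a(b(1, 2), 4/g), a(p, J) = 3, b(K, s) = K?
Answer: -787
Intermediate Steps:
X(g) = -3 (X(g) = 5/(-2 + 1/3) = 5/(-5/3) = 5*(-3/5) = -3)
z(l) = 14 + l (z(l) = (6 + l) + 8 = 14 + l)
z(-21) + (V(-3, X(-5)) - 14)*78 = (14 - 21) + (4 - 14)*78 = -7 - 10*78 = -7 - 780 = -787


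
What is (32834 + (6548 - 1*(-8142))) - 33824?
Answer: 13700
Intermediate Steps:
(32834 + (6548 - 1*(-8142))) - 33824 = (32834 + (6548 + 8142)) - 33824 = (32834 + 14690) - 33824 = 47524 - 33824 = 13700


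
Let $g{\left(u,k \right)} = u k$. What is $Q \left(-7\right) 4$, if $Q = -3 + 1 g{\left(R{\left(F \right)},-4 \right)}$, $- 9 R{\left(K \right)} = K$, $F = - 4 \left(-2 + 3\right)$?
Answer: $\frac{1204}{9} \approx 133.78$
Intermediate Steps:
$F = -4$ ($F = \left(-4\right) 1 = -4$)
$R{\left(K \right)} = - \frac{K}{9}$
$g{\left(u,k \right)} = k u$
$Q = - \frac{43}{9}$ ($Q = -3 + 1 \left(- 4 \left(\left(- \frac{1}{9}\right) \left(-4\right)\right)\right) = -3 + 1 \left(\left(-4\right) \frac{4}{9}\right) = -3 + 1 \left(- \frac{16}{9}\right) = -3 - \frac{16}{9} = - \frac{43}{9} \approx -4.7778$)
$Q \left(-7\right) 4 = \left(- \frac{43}{9}\right) \left(-7\right) 4 = \frac{301}{9} \cdot 4 = \frac{1204}{9}$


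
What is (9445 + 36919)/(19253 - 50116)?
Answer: -46364/30863 ≈ -1.5023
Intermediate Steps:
(9445 + 36919)/(19253 - 50116) = 46364/(-30863) = 46364*(-1/30863) = -46364/30863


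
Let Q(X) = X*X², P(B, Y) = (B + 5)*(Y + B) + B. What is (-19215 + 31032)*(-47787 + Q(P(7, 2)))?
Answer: 17407480896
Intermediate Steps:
P(B, Y) = B + (5 + B)*(B + Y) (P(B, Y) = (5 + B)*(B + Y) + B = B + (5 + B)*(B + Y))
Q(X) = X³
(-19215 + 31032)*(-47787 + Q(P(7, 2))) = (-19215 + 31032)*(-47787 + (7² + 5*2 + 6*7 + 7*2)³) = 11817*(-47787 + (49 + 10 + 42 + 14)³) = 11817*(-47787 + 115³) = 11817*(-47787 + 1520875) = 11817*1473088 = 17407480896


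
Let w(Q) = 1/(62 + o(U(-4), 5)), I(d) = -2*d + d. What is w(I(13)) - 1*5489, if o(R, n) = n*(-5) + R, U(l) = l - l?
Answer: -203092/37 ≈ -5489.0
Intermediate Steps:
U(l) = 0
o(R, n) = R - 5*n (o(R, n) = -5*n + R = R - 5*n)
I(d) = -d
w(Q) = 1/37 (w(Q) = 1/(62 + (0 - 5*5)) = 1/(62 + (0 - 25)) = 1/(62 - 25) = 1/37)
w(I(13)) - 1*5489 = 1/37 - 1*5489 = 1/37 - 5489 = -203092/37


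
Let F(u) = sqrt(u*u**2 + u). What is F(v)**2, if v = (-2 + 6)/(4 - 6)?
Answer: -10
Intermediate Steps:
v = -2 (v = 4/(-2) = 4*(-1/2) = -2)
F(u) = sqrt(u + u**3) (F(u) = sqrt(u**3 + u) = sqrt(u + u**3))
F(v)**2 = (sqrt(-2 + (-2)**3))**2 = (sqrt(-2 - 8))**2 = (sqrt(-10))**2 = (I*sqrt(10))**2 = -10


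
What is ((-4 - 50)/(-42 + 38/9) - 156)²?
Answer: 690480729/28900 ≈ 23892.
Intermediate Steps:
((-4 - 50)/(-42 + 38/9) - 156)² = (-54/(-42 + 38*(⅑)) - 156)² = (-54/(-42 + 38/9) - 156)² = (-54/(-340/9) - 156)² = (-54*(-9/340) - 156)² = (243/170 - 156)² = (-26277/170)² = 690480729/28900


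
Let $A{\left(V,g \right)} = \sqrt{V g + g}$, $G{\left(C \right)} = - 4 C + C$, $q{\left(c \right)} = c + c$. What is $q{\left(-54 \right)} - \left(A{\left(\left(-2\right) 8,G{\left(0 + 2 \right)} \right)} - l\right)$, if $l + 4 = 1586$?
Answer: $1474 - 3 \sqrt{10} \approx 1464.5$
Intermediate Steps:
$l = 1582$ ($l = -4 + 1586 = 1582$)
$q{\left(c \right)} = 2 c$
$G{\left(C \right)} = - 3 C$
$A{\left(V,g \right)} = \sqrt{g + V g}$
$q{\left(-54 \right)} - \left(A{\left(\left(-2\right) 8,G{\left(0 + 2 \right)} \right)} - l\right) = 2 \left(-54\right) - \left(\sqrt{- 3 \left(0 + 2\right) \left(1 - 16\right)} - 1582\right) = -108 - \left(\sqrt{\left(-3\right) 2 \left(1 - 16\right)} - 1582\right) = -108 - \left(\sqrt{\left(-6\right) \left(-15\right)} - 1582\right) = -108 - \left(\sqrt{90} - 1582\right) = -108 - \left(3 \sqrt{10} - 1582\right) = -108 - \left(-1582 + 3 \sqrt{10}\right) = -108 + \left(1582 - 3 \sqrt{10}\right) = 1474 - 3 \sqrt{10}$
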